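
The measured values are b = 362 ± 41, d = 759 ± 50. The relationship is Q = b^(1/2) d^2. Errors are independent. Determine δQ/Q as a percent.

Since Q is a product/quotient, work with relative uncertainties:
  (½·δb/b)² = (0.5×0.113)² = 0.00321;  (2·δd/d)² = (2×0.0659)² = 0.0174
δQ/Q = √(0.0206) = 0.143

14.3%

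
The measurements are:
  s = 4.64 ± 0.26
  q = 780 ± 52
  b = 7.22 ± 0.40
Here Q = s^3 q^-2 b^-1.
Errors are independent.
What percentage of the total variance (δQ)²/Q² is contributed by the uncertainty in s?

57.5%

(δQ/Q)² = (3·δs/s)² + (-2·δq/q)² + (-1·δb/b)²
  s term: (3×0.0560)² = 0.0283
  q term: (-2×0.0667)² = 0.0178
  b term: (-1×0.0554)² = 0.00307
Total = 0.0491. Share from s = 0.0283/0.0491 = 0.575.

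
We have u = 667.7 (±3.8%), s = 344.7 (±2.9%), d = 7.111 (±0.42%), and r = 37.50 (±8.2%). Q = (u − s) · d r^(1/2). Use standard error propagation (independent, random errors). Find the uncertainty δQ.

1320

Let w = u − s = 323.0. δw = √(δu² + δs²) = √(644 + 99.9) = 27.3, so δw/w = 0.0844.
Q is then a monomial in w, d, r:
δQ/Q = √((δw/w)² + (1·δd/d)² + (½·δr/r)²) = √(0.00713 + 1.76e-05 + 0.00168) = 0.0940
Q = 14070, so δQ = 0.0940 × 14070 = 1320.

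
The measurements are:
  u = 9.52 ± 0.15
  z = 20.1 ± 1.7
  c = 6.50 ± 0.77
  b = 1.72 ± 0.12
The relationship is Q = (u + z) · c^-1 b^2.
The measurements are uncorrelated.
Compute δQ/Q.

Let w = u + z = 29.6. δw = √(δu² + δz²) = √(0.0225 + 2.89) = 1.71, so δw/w = 0.0576.
Q is then a monomial in w, c, b:
δQ/Q = √((δw/w)² + (-1·δc/c)² + (2·δb/b)²) = √(0.00332 + 0.0140 + 0.0195) = 0.192

0.192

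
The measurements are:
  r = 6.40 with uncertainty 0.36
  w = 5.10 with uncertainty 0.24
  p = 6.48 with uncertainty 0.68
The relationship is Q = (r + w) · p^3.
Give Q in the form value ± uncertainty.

3130 ± 992

Let u = r + w = 11.5. δu = √(δr² + δw²) = √(0.130 + 0.0576) = 0.433, so δu/u = 0.0376.
Q is then a monomial in u, p:
δQ/Q = √((δu/u)² + (3·δp/p)²) = √(0.00142 + 0.0991) = 0.317
Q = 3130, so δQ = 0.317 × 3130 = 992.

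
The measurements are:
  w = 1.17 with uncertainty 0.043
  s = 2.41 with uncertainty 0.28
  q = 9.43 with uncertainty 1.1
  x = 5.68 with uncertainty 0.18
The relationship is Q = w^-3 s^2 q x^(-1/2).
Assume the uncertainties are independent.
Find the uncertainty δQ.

Each factor contributes (exponent × relative error)² to (δQ/Q)²:
  (-3·δw/w)² = (-3×0.0368)² = 0.0122;  (2·δs/s)² = (2×0.116)² = 0.0540;  (1·δq/q)² = (1×0.117)² = 0.0136;  (−½·δx/x)² = (-0.5×0.0317)² = 0.000251
δQ/Q = √(0.0800) = 0.283
Q = 14.3, so δQ = 0.283 × 14.3 = 4.06.

4.06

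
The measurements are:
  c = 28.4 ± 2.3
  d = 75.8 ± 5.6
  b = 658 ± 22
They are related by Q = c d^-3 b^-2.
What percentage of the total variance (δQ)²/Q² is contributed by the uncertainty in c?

(δQ/Q)² = (1·δc/c)² + (-3·δd/d)² + (-2·δb/b)²
  c term: (1×0.0810)² = 0.00656
  d term: (-3×0.0739)² = 0.0491
  b term: (-2×0.0334)² = 0.00447
Total = 0.0602. Share from c = 0.00656/0.0602 = 0.109.

10.9%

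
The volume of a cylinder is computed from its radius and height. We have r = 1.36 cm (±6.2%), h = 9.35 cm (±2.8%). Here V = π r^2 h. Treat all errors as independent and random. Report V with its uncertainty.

For a monomial V ∝ r^2, h, fractional errors add in quadrature:
  (2·δr/r)² = (2×0.0620)² = 0.0154;  (1·δh/h)² = (1×0.0280)² = 0.000784
δV/V = √(0.0162) = 0.127
V = 54.3 cm^3, so δV = 0.127 × 54.3 = 6.91 cm^3.

54.3 ± 6.91 cm^3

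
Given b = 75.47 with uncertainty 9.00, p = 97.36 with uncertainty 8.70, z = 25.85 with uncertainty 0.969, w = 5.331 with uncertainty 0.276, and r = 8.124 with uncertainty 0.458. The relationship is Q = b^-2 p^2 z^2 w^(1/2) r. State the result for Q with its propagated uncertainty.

20860 ± 6540

Since Q is a product/quotient, work with relative uncertainties:
  (-2·δb/b)² = (-2×0.119)² = 0.0569;  (2·δp/p)² = (2×0.0894)² = 0.0319;  (2·δz/z)² = (2×0.0375)² = 0.00562;  (½·δw/w)² = (0.5×0.0518)² = 0.000670;  (1·δr/r)² = (1×0.0564)² = 0.00318
δQ/Q = √(0.0983) = 0.314
Q = 20860, so δQ = 0.314 × 20860 = 6540.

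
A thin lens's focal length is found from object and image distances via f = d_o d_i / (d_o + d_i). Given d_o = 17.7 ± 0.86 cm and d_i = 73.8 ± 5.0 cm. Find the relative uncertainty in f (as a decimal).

∂f/∂d_o = (d_i/(d_o+d_i))² = 0.651;  ∂f/∂d_i = (d_o/(d_o+d_i))² = 0.0374
δf = √((∂f/∂d_o · δd_o)² + (∂f/∂d_i · δd_i)²) = √(0.313 + 0.0350) = 0.590 cm
f = 14.3 cm, so δf/f = 0.590/14.3 = 0.0413.

0.0413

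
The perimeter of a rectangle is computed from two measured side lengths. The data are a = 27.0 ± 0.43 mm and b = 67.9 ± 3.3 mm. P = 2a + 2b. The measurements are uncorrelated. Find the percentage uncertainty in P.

3.51%

P is a linear combination, so absolute uncertainties add in quadrature:
  (2·δa)² = 0.740;  (2·δb)² = 43.6
δP = √(44.3) = 6.66 mm
P = 190 mm, so δP/P = 6.66/190 = 0.0351.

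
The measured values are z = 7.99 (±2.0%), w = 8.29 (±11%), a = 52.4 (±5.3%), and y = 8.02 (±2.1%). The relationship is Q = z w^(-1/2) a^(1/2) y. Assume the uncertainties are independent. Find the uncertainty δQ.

10.9

Relative error in a monomial: (δQ/Q)² = Σ (nᵢ · δxᵢ/xᵢ)².
  (1·δz/z)² = (1×0.0200)² = 0.000400;  (−½·δw/w)² = (-0.5×0.110)² = 0.00302;  (½·δa/a)² = (0.5×0.0530)² = 0.000702;  (1·δy/y)² = (1×0.0210)² = 0.000441
δQ/Q = √(0.00457) = 0.0676
Q = 161, so δQ = 0.0676 × 161 = 10.9.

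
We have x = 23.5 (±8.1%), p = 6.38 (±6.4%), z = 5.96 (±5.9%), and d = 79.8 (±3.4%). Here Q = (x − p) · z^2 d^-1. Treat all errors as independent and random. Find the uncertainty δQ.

1.28

Let u = x − p = 17.1. δu = √(δx² + δp²) = √(3.62 + 0.167) = 1.95, so δu/u = 0.114.
Q is then a monomial in u, z, d:
δQ/Q = √((δu/u)² + (2·δz/z)² + (-1·δd/d)²) = √(0.0129 + 0.0139 + 0.00116) = 0.167
Q = 7.62, so δQ = 0.167 × 7.62 = 1.28.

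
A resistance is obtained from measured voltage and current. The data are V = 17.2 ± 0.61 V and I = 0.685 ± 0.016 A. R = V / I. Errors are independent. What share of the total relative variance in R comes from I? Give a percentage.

30.3%

(δR/R)² = (1·δV/V)² + (-1·δI/I)²
  V term: (1×0.0355)² = 0.00126
  I term: (-1×0.0234)² = 0.000546
Total = 0.00180. Share from I = 0.000546/0.00180 = 0.303.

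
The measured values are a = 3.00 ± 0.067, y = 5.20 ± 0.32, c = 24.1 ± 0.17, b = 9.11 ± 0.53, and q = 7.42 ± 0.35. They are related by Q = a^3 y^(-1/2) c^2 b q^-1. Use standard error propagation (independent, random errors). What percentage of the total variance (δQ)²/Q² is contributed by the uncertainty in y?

8.42%

(δQ/Q)² = (3·δa/a)² + (−½·δy/y)² + (2·δc/c)² + (1·δb/b)² + (-1·δq/q)²
  a term: (3×0.0223)² = 0.00449
  y term: (-0.5×0.0615)² = 0.000947
  c term: (2×0.00705)² = 0.000199
  b term: (1×0.0582)² = 0.00338
  q term: (-1×0.0472)² = 0.00222
Total = 0.0112. Share from y = 0.000947/0.0112 = 0.0842.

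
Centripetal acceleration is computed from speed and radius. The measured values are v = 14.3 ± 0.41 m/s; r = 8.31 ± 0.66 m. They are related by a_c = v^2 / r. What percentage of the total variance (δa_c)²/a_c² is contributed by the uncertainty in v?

34.3%

(δa_c/a_c)² = (2·δv/v)² + (-1·δr/r)²
  v term: (2×0.0287)² = 0.00329
  r term: (-1×0.0794)² = 0.00631
Total = 0.00960. Share from v = 0.00329/0.00960 = 0.343.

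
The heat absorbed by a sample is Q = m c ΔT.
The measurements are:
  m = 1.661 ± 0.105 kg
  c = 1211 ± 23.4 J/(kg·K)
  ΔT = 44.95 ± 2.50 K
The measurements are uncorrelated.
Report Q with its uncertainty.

90420 ± 7810 J

Since Q is a product/quotient, work with relative uncertainties:
  (1·δm/m)² = (1×0.0632)² = 0.00400;  (1·δc/c)² = (1×0.0193)² = 0.000373;  (1·δΔT/ΔT)² = (1×0.0556)² = 0.00309
δQ/Q = √(0.00746) = 0.0864
Q = 90420 J, so δQ = 0.0864 × 90420 = 7810 J.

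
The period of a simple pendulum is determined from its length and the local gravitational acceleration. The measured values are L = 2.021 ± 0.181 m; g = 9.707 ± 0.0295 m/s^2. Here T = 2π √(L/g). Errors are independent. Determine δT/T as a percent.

4.48%

Products/powers → add relative errors in quadrature, weighted by exponent:
  (½·δL/L)² = (0.5×0.0896)² = 0.00201;  (−½·δg/g)² = (-0.5×0.00304)² = 2.31e-06
δT/T = √(0.00201) = 0.0448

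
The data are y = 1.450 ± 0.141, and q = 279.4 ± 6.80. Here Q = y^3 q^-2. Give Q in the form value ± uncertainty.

(3.905 ± 1.16) × 10^-5

Each factor contributes (exponent × relative error)² to (δQ/Q)²:
  (3·δy/y)² = (3×0.0972)² = 0.0851;  (-2·δq/q)² = (-2×0.0243)² = 0.00237
δQ/Q = √(0.0875) = 0.296
Q = 3.905e-05, so δQ = 0.296 × 3.905e-05 = 1.16e-05.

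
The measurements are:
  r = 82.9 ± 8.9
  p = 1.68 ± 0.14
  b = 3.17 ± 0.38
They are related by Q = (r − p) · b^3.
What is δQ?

973

Let u = r − p = 81.2. δu = √(δr² + δp²) = √(79.2 + 0.0196) = 8.90, so δu/u = 0.110.
Q is then a monomial in u, b:
δQ/Q = √((δu/u)² + (3·δb/b)²) = √(0.0120 + 0.129) = 0.376
Q = 2590, so δQ = 0.376 × 2590 = 973.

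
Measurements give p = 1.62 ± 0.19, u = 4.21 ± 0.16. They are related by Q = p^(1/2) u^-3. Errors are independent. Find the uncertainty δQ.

Products/powers → add relative errors in quadrature, weighted by exponent:
  (½·δp/p)² = (0.5×0.117)² = 0.00344;  (-3·δu/u)² = (-3×0.0380)² = 0.0130
δQ/Q = √(0.0164) = 0.128
Q = 0.0171, so δQ = 0.128 × 0.0171 = 0.00219.

0.00219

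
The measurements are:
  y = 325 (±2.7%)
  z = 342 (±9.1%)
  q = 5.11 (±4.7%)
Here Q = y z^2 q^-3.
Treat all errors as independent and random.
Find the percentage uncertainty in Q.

Q is a product of powers, so relative uncertainties combine in quadrature:
  (1·δy/y)² = (1×0.0270)² = 0.000729;  (2·δz/z)² = (2×0.0910)² = 0.0331;  (-3·δq/q)² = (-3×0.0470)² = 0.0199
δQ/Q = √(0.0537) = 0.232

23.2%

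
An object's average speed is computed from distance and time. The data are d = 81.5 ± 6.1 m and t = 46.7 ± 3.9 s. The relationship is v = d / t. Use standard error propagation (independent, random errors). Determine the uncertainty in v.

0.196 m/s

v is a product of powers, so relative uncertainties combine in quadrature:
  (1·δd/d)² = (1×0.0748)² = 0.00560;  (-1·δt/t)² = (-1×0.0835)² = 0.00697
δv/v = √(0.0126) = 0.112
v = 1.75 m/s, so δv = 0.112 × 1.75 = 0.196 m/s.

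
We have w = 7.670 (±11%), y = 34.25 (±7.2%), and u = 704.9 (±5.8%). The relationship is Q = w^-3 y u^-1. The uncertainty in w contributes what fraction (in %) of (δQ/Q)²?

92.7%

(δQ/Q)² = (-3·δw/w)² + (1·δy/y)² + (-1·δu/u)²
  w term: (-3×0.110)² = 0.109
  y term: (1×0.0720)² = 0.00518
  u term: (-1×0.0580)² = 0.00336
Total = 0.117. Share from w = 0.109/0.117 = 0.927.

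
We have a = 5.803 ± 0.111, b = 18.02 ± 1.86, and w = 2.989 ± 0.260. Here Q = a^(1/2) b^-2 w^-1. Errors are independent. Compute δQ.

0.000556

Since Q is a product/quotient, work with relative uncertainties:
  (½·δa/a)² = (0.5×0.0191)² = 9.15e-05;  (-2·δb/b)² = (-2×0.103)² = 0.0426;  (-1·δw/w)² = (-1×0.0870)² = 0.00757
δQ/Q = √(0.0503) = 0.224
Q = 0.002482, so δQ = 0.224 × 0.002482 = 0.000556.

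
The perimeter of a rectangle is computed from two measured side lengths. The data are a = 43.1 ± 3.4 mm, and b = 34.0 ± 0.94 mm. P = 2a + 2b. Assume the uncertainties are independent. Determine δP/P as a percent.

For a sum/difference, combine absolute errors in quadrature:
  (2·δa)² = 46.2;  (2·δb)² = 3.53
δP = √(49.8) = 7.06 mm
P = 154 mm, so δP/P = 7.06/154 = 0.0458.

4.58%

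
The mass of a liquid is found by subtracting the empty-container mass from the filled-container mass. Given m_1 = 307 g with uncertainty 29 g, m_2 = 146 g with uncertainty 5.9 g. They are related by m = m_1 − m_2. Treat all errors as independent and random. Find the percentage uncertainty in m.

For a sum/difference, combine absolute errors in quadrature:
  (δm_1)² = 841;  (δm_2)² = 34.8
δm = √(876) = 29.6 g
m = 161 g, so δm/m = 29.6/161 = 0.184.

18.4%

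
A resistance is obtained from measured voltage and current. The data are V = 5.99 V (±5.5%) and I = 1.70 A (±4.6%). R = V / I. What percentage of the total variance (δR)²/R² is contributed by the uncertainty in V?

(δR/R)² = (1·δV/V)² + (-1·δI/I)²
  V term: (1×0.0550)² = 0.00302
  I term: (-1×0.0460)² = 0.00212
Total = 0.00514. Share from V = 0.00302/0.00514 = 0.588.

58.8%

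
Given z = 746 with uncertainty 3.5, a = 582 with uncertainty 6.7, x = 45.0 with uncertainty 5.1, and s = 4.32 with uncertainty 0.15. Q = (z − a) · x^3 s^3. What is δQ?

Let u = z − a = 164. δu = √(δz² + δa²) = √(12.2 + 44.9) = 7.56, so δu/u = 0.0461.
Q is then a monomial in u, x, s:
δQ/Q = √((δu/u)² + (3·δx/x)² + (3·δs/s)²) = √(0.00212 + 0.116 + 0.0109) = 0.359
Q = 1.2e+09, so δQ = 0.359 × 1.2e+09 = 4.32e+08.

4.32e+08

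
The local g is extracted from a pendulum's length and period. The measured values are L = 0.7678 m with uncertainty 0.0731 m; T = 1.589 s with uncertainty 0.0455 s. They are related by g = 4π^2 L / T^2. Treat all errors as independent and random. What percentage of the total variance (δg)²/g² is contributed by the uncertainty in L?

73.4%

(δg/g)² = (1·δL/L)² + (-2·δT/T)²
  L term: (1×0.0952)² = 0.00906
  T term: (-2×0.0286)² = 0.00328
Total = 0.0123. Share from L = 0.00906/0.0123 = 0.734.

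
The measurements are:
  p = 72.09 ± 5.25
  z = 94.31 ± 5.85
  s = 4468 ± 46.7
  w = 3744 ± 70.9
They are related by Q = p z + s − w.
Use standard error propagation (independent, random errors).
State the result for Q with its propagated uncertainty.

Let h = p·z = 6799. δh/h = √((1·δp/p)² + (1·δz/z)²) = √(0.00530 + 0.00385) = 0.0957, so δh = 650.
Q = h + s − w: δQ = √(δh² + δs² + δw²) = √(4.23e+05 + 2180 + 5030) = 656
Q = 7523.

7523 ± 656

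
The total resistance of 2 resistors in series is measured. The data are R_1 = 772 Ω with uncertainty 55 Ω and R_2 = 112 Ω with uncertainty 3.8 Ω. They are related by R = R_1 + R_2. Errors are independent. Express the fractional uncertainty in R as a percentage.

6.24%

Absolute uncertainties add in quadrature for a linear combination:
  (δR_1)² = 3020;  (δR_2)² = 14.4
δR = √(3040) = 55.1 Ω
R = 884 Ω, so δR/R = 55.1/884 = 0.0624.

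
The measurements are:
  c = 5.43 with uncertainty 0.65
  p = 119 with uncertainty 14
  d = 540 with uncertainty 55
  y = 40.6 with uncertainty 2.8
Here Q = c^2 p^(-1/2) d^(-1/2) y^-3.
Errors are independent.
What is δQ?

5.66e-07

Relative error in a monomial: (δQ/Q)² = Σ (nᵢ · δxᵢ/xᵢ)².
  (2·δc/c)² = (2×0.120)² = 0.0573;  (−½·δp/p)² = (-0.5×0.118)² = 0.00346;  (−½·δd/d)² = (-0.5×0.102)² = 0.00259;  (-3·δy/y)² = (-3×0.0690)² = 0.0428
δQ/Q = √(0.106) = 0.326
Q = 1.74e-06, so δQ = 0.326 × 1.74e-06 = 5.66e-07.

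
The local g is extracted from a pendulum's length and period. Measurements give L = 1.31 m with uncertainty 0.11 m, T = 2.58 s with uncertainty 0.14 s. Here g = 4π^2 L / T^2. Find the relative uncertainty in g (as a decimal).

Since g is a product/quotient, work with relative uncertainties:
  (1·δL/L)² = (1×0.0840)² = 0.00705;  (-2·δT/T)² = (-2×0.0543)² = 0.0118
δg/g = √(0.0188) = 0.137

0.137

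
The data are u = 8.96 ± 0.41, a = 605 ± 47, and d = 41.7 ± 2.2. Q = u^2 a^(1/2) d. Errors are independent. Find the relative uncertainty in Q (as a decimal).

0.113

Products/powers → add relative errors in quadrature, weighted by exponent:
  (2·δu/u)² = (2×0.0458)² = 0.00838;  (½·δa/a)² = (0.5×0.0777)² = 0.00151;  (1·δd/d)² = (1×0.0528)² = 0.00278
δQ/Q = √(0.0127) = 0.113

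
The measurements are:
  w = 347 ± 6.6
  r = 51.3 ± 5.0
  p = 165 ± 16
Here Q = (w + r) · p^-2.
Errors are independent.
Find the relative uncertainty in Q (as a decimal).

0.195

Let u = w + r = 398. δu = √(δw² + δr²) = √(43.6 + 25.0) = 8.28, so δu/u = 0.0208.
Q is then a monomial in u, p:
δQ/Q = √((δu/u)² + (-2·δp/p)²) = √(0.000432 + 0.0376) = 0.195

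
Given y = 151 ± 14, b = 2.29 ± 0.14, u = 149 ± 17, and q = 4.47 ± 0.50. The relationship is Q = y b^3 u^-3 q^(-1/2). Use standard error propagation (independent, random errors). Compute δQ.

Since Q is a product/quotient, work with relative uncertainties:
  (1·δy/y)² = (1×0.0927)² = 0.00860;  (3·δb/b)² = (3×0.0611)² = 0.0336;  (-3·δu/u)² = (-3×0.114)² = 0.117;  (−½·δq/q)² = (-0.5×0.112)² = 0.00313
δQ/Q = √(0.163) = 0.403
Q = 0.000259, so δQ = 0.403 × 0.000259 = 0.000105.

0.000105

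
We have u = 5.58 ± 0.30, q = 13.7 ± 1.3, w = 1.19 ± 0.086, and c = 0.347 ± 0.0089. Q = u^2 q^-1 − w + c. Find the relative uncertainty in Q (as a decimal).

Let p = u^2·q^-1 = 2.27. δp/p = √((2·δu/u)² + (-1·δq/q)²) = √(0.0116 + 0.00900) = 0.143, so δp = 0.326.
Q = p − w + c: δQ = √(δp² + δw² + δc²) = √(0.106 + 0.00740 + 7.92e-05) = 0.337
Q = 1.43, so δQ/Q = 0.337/1.43 = 0.236.

0.236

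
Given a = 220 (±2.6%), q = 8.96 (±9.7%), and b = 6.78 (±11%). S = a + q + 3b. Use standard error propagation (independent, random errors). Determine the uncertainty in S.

6.20

Absolute uncertainties add in quadrature for a linear combination:
  (δa)² = 32.7;  (δq)² = 0.755;  (3·δb)² = 5.01
δS = √(38.5) = 6.20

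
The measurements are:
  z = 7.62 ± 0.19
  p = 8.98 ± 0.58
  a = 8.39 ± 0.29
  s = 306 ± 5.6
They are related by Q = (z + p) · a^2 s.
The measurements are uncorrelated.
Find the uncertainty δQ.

28800

Let u = z + p = 16.6. δu = √(δz² + δp²) = √(0.0361 + 0.336) = 0.610, so δu/u = 0.0368.
Q is then a monomial in u, a, s:
δQ/Q = √((δu/u)² + (2·δa/a)² + (1·δs/s)²) = √(0.00135 + 0.00478 + 0.000335) = 0.0804
Q = 3.58e+05, so δQ = 0.0804 × 3.58e+05 = 28800.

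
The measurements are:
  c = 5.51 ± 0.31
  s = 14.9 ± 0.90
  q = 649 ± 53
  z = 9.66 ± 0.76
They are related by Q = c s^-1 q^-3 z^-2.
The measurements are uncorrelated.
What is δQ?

Relative error in a monomial: (δQ/Q)² = Σ (nᵢ · δxᵢ/xᵢ)².
  (1·δc/c)² = (1×0.0563)² = 0.00317;  (-1·δs/s)² = (-1×0.0604)² = 0.00365;  (-3·δq/q)² = (-3×0.0817)² = 0.0600;  (-2·δz/z)² = (-2×0.0787)² = 0.0248
δQ/Q = √(0.0916) = 0.303
Q = 1.45e-11, so δQ = 0.303 × 1.45e-11 = 4.39e-12.

4.39e-12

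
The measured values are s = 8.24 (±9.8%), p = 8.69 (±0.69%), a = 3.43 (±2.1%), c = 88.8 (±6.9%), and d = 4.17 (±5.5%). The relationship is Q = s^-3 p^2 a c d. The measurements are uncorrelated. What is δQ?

Since Q is a product/quotient, work with relative uncertainties:
  (-3·δs/s)² = (-3×0.0980)² = 0.0864;  (2·δp/p)² = (2×0.00690)² = 0.000190;  (1·δa/a)² = (1×0.0210)² = 0.000441;  (1·δc/c)² = (1×0.0690)² = 0.00476;  (1·δd/d)² = (1×0.0550)² = 0.00302
δQ/Q = √(0.0949) = 0.308
Q = 171, so δQ = 0.308 × 171 = 52.8.

52.8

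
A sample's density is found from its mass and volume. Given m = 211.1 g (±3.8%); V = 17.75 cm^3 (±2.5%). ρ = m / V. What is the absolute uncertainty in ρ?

ρ is a product of powers, so relative uncertainties combine in quadrature:
  (1·δm/m)² = (1×0.0380)² = 0.00144;  (-1·δV/V)² = (-1×0.0250)² = 0.000625
δρ/ρ = √(0.00207) = 0.0455
ρ = 11.89 g/cm^3, so δρ = 0.0455 × 11.89 = 0.541 g/cm^3.

0.541 g/cm^3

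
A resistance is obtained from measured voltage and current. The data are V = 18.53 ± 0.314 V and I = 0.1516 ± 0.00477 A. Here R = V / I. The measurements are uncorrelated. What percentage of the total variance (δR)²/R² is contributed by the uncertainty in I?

(δR/R)² = (1·δV/V)² + (-1·δI/I)²
  V term: (1×0.0169)² = 0.000287
  I term: (-1×0.0315)² = 0.000990
Total = 0.00128. Share from I = 0.000990/0.00128 = 0.775.

77.5%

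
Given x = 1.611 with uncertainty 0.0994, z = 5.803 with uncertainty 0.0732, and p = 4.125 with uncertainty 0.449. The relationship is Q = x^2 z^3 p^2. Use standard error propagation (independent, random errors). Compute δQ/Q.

0.253

Products/powers → add relative errors in quadrature, weighted by exponent:
  (2·δx/x)² = (2×0.0617)² = 0.0152;  (3·δz/z)² = (3×0.0126)² = 0.00143;  (2·δp/p)² = (2×0.109)² = 0.0474
δQ/Q = √(0.0641) = 0.253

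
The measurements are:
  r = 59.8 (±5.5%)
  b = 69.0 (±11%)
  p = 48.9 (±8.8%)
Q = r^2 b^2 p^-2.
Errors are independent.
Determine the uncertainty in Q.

Q is a product of powers, so relative uncertainties combine in quadrature:
  (2·δr/r)² = (2×0.0550)² = 0.0121;  (2·δb/b)² = (2×0.110)² = 0.0484;  (-2·δp/p)² = (-2×0.0880)² = 0.0310
δQ/Q = √(0.0915) = 0.302
Q = 7120, so δQ = 0.302 × 7120 = 2150.

2150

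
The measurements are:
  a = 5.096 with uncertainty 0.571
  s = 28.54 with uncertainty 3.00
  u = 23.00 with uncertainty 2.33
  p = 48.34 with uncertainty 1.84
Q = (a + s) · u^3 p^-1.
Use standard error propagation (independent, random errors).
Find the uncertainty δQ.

2700

Let w = a + s = 33.64. δw = √(δa² + δs²) = √(0.326 + 9.00) = 3.05, so δw/w = 0.0908.
Q is then a monomial in w, u, p:
δQ/Q = √((δw/w)² + (3·δu/u)² + (-1·δp/p)²) = √(0.00824 + 0.0924 + 0.00145) = 0.319
Q = 8466, so δQ = 0.319 × 8466 = 2700.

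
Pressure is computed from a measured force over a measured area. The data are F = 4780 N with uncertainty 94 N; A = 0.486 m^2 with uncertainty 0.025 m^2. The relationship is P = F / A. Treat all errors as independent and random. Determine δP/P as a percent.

P is a product of powers, so relative uncertainties combine in quadrature:
  (1·δF/F)² = (1×0.0197)² = 0.000387;  (-1·δA/A)² = (-1×0.0514)² = 0.00265
δP/P = √(0.00303) = 0.0551

5.51%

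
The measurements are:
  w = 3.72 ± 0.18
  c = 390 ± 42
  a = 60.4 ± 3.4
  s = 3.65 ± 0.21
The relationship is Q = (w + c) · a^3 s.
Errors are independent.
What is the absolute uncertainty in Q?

Let u = w + c = 394. δu = √(δw² + δc²) = √(0.0324 + 1760) = 42.0, so δu/u = 0.107.
Q is then a monomial in u, a, s:
δQ/Q = √((δu/u)² + (3·δa/a)² + (1·δs/s)²) = √(0.0114 + 0.0285 + 0.00331) = 0.208
Q = 3.17e+08, so δQ = 0.208 × 3.17e+08 = 6.58e+07.

6.58e+07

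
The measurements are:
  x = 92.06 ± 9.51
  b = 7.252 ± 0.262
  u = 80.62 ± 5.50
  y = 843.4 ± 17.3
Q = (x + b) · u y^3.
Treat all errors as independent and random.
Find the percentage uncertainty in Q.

13.3%

Let w = x + b = 99.31. δw = √(δx² + δb²) = √(90.4 + 0.0686) = 9.51, so δw/w = 0.0958.
Q is then a monomial in w, u, y:
δQ/Q = √((δw/w)² + (1·δu/u)² + (3·δy/y)²) = √(0.00918 + 0.00465 + 0.00379) = 0.133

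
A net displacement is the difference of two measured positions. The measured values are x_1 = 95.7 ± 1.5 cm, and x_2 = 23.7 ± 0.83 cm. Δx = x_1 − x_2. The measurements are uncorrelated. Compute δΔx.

Sums and differences: (δΔx)² = Σ (cᵢ δxᵢ)².
  (δx_1)² = 2.25;  (δx_2)² = 0.689
δΔx = √(2.94) = 1.71 cm

1.71 cm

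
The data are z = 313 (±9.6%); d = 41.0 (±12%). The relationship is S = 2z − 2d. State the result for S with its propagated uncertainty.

Sums and differences: (δS)² = Σ (cᵢ δxᵢ)².
  (2·δz)² = 3610;  (2·δd)² = 96.8
δS = √(3710) = 60.9
S = 544.

544 ± 60.9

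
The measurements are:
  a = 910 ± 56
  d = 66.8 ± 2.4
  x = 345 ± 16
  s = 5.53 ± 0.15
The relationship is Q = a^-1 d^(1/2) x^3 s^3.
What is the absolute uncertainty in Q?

1.08e+07

Relative error in a monomial: (δQ/Q)² = Σ (nᵢ · δxᵢ/xᵢ)².
  (-1·δa/a)² = (-1×0.0615)² = 0.00379;  (½·δd/d)² = (0.5×0.0359)² = 0.000323;  (3·δx/x)² = (3×0.0464)² = 0.0194;  (3·δs/s)² = (3×0.0271)² = 0.00662
δQ/Q = √(0.0301) = 0.173
Q = 6.24e+07, so δQ = 0.173 × 6.24e+07 = 1.08e+07.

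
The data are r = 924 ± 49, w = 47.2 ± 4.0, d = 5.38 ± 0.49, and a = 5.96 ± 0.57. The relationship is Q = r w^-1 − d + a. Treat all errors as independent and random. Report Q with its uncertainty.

20.2 ± 2.10

Let p = r·w^-1 = 19.6. δp/p = √((1·δr/r)² + (-1·δw/w)²) = √(0.00281 + 0.00718) = 0.1000, so δp = 1.96.
Q = p − d + a: δQ = √(δp² + δd² + δa²) = √(3.83 + 0.240 + 0.325) = 2.10
Q = 20.2.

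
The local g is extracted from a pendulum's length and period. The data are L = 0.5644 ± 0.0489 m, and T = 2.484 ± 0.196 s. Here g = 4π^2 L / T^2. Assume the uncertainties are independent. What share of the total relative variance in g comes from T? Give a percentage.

(δg/g)² = (1·δL/L)² + (-2·δT/T)²
  L term: (1×0.0866)² = 0.00751
  T term: (-2×0.0789)² = 0.0249
Total = 0.0324. Share from T = 0.0249/0.0324 = 0.768.

76.8%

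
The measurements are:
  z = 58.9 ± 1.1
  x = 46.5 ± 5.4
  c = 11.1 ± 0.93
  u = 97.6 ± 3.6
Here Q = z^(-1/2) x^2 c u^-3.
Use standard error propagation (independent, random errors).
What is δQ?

0.000911

Relative error in a monomial: (δQ/Q)² = Σ (nᵢ · δxᵢ/xᵢ)².
  (−½·δz/z)² = (-0.5×0.0187)² = 8.72e-05;  (2·δx/x)² = (2×0.116)² = 0.0539;  (1·δc/c)² = (1×0.0838)² = 0.00702;  (-3·δu/u)² = (-3×0.0369)² = 0.0122
δQ/Q = √(0.0733) = 0.271
Q = 0.00336, so δQ = 0.271 × 0.00336 = 0.000911.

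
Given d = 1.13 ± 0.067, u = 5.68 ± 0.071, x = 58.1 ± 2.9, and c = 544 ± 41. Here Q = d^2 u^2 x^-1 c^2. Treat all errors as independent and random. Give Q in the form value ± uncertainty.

For a monomial Q ∝ d^2, u^2, x^-1, c^2, fractional errors add in quadrature:
  (2·δd/d)² = (2×0.0593)² = 0.0141;  (2·δu/u)² = (2×0.0125)² = 0.000625;  (-1·δx/x)² = (-1×0.0499)² = 0.00249;  (2·δc/c)² = (2×0.0754)² = 0.0227
δQ/Q = √(0.0399) = 0.200
Q = 2.1e+05, so δQ = 0.200 × 2.1e+05 = 41900.

(2.10 ± 0.419) × 10^5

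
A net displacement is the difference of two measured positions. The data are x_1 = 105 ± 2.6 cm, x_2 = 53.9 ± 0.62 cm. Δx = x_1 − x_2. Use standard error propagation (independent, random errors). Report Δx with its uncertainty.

For a sum/difference, combine absolute errors in quadrature:
  (δx_1)² = 6.76;  (δx_2)² = 0.384
δΔx = √(7.14) = 2.67 cm
Δx = 51.1 cm.

51.1 ± 2.67 cm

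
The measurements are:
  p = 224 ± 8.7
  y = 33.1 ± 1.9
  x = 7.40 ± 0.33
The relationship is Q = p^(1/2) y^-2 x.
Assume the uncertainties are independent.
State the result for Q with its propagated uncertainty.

Each factor contributes (exponent × relative error)² to (δQ/Q)²:
  (½·δp/p)² = (0.5×0.0388)² = 0.000377;  (-2·δy/y)² = (-2×0.0574)² = 0.0132;  (1·δx/x)² = (1×0.0446)² = 0.00199
δQ/Q = √(0.0155) = 0.125
Q = 0.101, so δQ = 0.125 × 0.101 = 0.0126.

0.101 ± 0.0126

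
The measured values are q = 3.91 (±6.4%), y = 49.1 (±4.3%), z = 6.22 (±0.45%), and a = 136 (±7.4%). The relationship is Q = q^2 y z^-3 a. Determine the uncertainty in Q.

65.6

Relative error in a monomial: (δQ/Q)² = Σ (nᵢ · δxᵢ/xᵢ)².
  (2·δq/q)² = (2×0.0640)² = 0.0164;  (1·δy/y)² = (1×0.0430)² = 0.00185;  (-3·δz/z)² = (-3×0.00450)² = 0.000182;  (1·δa/a)² = (1×0.0740)² = 0.00548
δQ/Q = √(0.0239) = 0.155
Q = 424, so δQ = 0.155 × 424 = 65.6.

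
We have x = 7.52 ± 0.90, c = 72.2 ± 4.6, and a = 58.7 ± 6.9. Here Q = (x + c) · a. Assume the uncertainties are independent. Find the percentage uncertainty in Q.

Let u = x + c = 79.7. δu = √(δx² + δc²) = √(0.810 + 21.2) = 4.69, so δu/u = 0.0588.
Q is then a monomial in u, a:
δQ/Q = √((δu/u)² + (1·δa/a)²) = √(0.00346 + 0.0138) = 0.131

13.1%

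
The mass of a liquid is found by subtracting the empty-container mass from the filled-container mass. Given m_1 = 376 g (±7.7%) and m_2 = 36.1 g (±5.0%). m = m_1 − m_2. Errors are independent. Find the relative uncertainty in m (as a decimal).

m is a linear combination, so absolute uncertainties add in quadrature:
  (δm_1)² = 838;  (δm_2)² = 3.26
δm = √(841) = 29.0 g
m = 340 g, so δm/m = 29.0/340 = 0.0853.

0.0853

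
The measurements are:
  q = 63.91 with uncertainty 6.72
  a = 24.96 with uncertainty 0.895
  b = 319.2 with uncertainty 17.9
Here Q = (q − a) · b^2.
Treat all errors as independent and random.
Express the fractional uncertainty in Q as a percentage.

Let u = q − a = 38.95. δu = √(δq² + δa²) = √(45.2 + 0.801) = 6.78, so δu/u = 0.174.
Q is then a monomial in u, b:
δQ/Q = √((δu/u)² + (2·δb/b)²) = √(0.0303 + 0.0126) = 0.207

20.7%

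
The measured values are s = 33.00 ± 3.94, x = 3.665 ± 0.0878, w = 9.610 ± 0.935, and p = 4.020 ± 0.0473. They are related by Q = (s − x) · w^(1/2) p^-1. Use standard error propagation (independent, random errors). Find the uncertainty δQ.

Let u = s − x = 29.34. δu = √(δs² + δx²) = √(15.5 + 0.00771) = 3.94, so δu/u = 0.134.
Q is then a monomial in u, w, p:
δQ/Q = √((δu/u)² + (½·δw/w)² + (-1·δp/p)²) = √(0.0180 + 0.00237 + 0.000138) = 0.143
Q = 22.62, so δQ = 0.143 × 22.62 = 3.24.

3.24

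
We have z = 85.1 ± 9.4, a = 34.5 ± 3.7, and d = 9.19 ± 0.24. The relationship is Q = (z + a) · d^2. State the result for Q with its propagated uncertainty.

Let u = z + a = 120. δu = √(δz² + δa²) = √(88.4 + 13.7) = 10.1, so δu/u = 0.0845.
Q is then a monomial in u, d:
δQ/Q = √((δu/u)² + (2·δd/d)²) = √(0.00713 + 0.00273) = 0.0993
Q = 10100, so δQ = 0.0993 × 10100 = 1000.

10100 ± 1000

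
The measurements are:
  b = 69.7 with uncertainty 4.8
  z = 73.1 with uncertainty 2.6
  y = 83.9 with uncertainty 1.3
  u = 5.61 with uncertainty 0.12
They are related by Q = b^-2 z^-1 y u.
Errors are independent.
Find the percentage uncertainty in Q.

14.5%

Each factor contributes (exponent × relative error)² to (δQ/Q)²:
  (-2·δb/b)² = (-2×0.0689)² = 0.0190;  (-1·δz/z)² = (-1×0.0356)² = 0.00127;  (1·δy/y)² = (1×0.0155)² = 0.000240;  (1·δu/u)² = (1×0.0214)² = 0.000458
δQ/Q = √(0.0209) = 0.145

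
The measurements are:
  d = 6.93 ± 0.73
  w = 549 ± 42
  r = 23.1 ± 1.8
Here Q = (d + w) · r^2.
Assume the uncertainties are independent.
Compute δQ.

51400

Let u = d + w = 556. δu = √(δd² + δw²) = √(0.533 + 1760) = 42.0, so δu/u = 0.0756.
Q is then a monomial in u, r:
δQ/Q = √((δu/u)² + (2·δr/r)²) = √(0.00571 + 0.0243) = 0.173
Q = 2.97e+05, so δQ = 0.173 × 2.97e+05 = 51400.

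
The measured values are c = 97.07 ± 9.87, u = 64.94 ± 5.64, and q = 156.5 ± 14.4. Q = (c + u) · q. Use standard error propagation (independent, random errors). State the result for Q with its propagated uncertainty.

25350 ± 2930

Let w = c + u = 162.0. δw = √(δc² + δu²) = √(97.4 + 31.8) = 11.4, so δw/w = 0.0702.
Q is then a monomial in w, q:
δQ/Q = √((δw/w)² + (1·δq/q)²) = √(0.00492 + 0.00847) = 0.116
Q = 25350, so δQ = 0.116 × 25350 = 2930.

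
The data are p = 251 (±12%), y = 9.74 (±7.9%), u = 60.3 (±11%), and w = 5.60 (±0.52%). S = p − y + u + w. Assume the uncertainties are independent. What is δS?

S is a linear combination, so absolute uncertainties add in quadrature:
  (δp)² = 907;  (δy)² = 0.592;  (δu)² = 44.0;  (δw)² = 0.000848
δS = √(952) = 30.9

30.9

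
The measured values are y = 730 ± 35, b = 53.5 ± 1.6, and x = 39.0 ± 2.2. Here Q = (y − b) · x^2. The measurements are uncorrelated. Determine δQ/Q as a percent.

Let u = y − b = 676. δu = √(δy² + δb²) = √(1220 + 2.56) = 35.0, so δu/u = 0.0518.
Q is then a monomial in u, x:
δQ/Q = √((δu/u)² + (2·δx/x)²) = √(0.00268 + 0.0127) = 0.124

12.4%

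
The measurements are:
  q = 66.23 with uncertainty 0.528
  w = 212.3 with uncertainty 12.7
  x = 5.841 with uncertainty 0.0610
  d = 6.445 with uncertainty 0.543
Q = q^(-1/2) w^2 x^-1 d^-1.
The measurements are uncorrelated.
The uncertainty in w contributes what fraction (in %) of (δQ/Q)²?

(δQ/Q)² = (−½·δq/q)² + (2·δw/w)² + (-1·δx/x)² + (-1·δd/d)²
  q term: (-0.5×0.00797)² = 1.59e-05
  w term: (2×0.0598)² = 0.0143
  x term: (-1×0.0104)² = 0.000109
  d term: (-1×0.0843)² = 0.00710
Total = 0.0215. Share from w = 0.0143/0.0215 = 0.665.

66.5%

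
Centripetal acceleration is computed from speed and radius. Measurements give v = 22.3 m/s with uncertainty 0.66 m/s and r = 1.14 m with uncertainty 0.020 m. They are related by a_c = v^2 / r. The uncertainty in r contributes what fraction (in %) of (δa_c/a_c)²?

(δa_c/a_c)² = (2·δv/v)² + (-1·δr/r)²
  v term: (2×0.0296)² = 0.00350
  r term: (-1×0.0175)² = 0.000308
Total = 0.00381. Share from r = 0.000308/0.00381 = 0.0808.

8.08%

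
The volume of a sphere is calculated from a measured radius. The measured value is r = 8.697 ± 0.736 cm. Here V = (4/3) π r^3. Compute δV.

700 cm^3

V ∝ r^3, so δV/V = |3| · δr/r = 3 × 0.0846 = 0.254.
V = 2755 cm^3, so δV = 0.254 × 2755 = 700 cm^3.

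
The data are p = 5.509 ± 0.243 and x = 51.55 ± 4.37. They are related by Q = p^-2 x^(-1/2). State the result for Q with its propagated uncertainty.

0.004589 ± 0.000449

Since Q is a product/quotient, work with relative uncertainties:
  (-2·δp/p)² = (-2×0.0441)² = 0.00778;  (−½·δx/x)² = (-0.5×0.0848)² = 0.00180
δQ/Q = √(0.00958) = 0.0979
Q = 0.004589, so δQ = 0.0979 × 0.004589 = 0.000449.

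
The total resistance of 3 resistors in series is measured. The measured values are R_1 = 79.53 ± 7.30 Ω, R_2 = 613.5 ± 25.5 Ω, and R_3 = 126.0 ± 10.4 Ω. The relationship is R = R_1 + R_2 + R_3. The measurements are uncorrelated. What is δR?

28.5 Ω

R is a linear combination, so absolute uncertainties add in quadrature:
  (δR_1)² = 53.3;  (δR_2)² = 650;  (δR_3)² = 108
δR = √(812) = 28.5 Ω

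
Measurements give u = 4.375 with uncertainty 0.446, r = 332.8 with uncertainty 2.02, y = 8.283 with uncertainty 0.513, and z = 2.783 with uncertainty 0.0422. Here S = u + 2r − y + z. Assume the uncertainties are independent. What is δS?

4.10

For a sum/difference, combine absolute errors in quadrature:
  (δu)² = 0.199;  (2·δr)² = 16.3;  (δy)² = 0.263;  (δz)² = 0.00178
δS = √(16.8) = 4.10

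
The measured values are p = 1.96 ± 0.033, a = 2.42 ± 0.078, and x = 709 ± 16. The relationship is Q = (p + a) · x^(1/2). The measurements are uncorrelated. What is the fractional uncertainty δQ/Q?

0.0224

Let u = p + a = 4.38. δu = √(δp² + δa²) = √(0.00109 + 0.00608) = 0.0847, so δu/u = 0.0193.
Q is then a monomial in u, x:
δQ/Q = √((δu/u)² + (½·δx/x)²) = √(0.000374 + 0.000127) = 0.0224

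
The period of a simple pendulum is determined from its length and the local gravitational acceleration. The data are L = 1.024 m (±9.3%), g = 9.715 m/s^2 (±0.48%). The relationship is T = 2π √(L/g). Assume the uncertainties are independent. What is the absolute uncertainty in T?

0.0950 s

For a monomial T ∝ L^(1/2), g^(-1/2), fractional errors add in quadrature:
  (½·δL/L)² = (0.5×0.0930)² = 0.00216;  (−½·δg/g)² = (-0.5×0.00480)² = 5.76e-06
δT/T = √(0.00217) = 0.0466
T = 2.040 s, so δT = 0.0466 × 2.040 = 0.0950 s.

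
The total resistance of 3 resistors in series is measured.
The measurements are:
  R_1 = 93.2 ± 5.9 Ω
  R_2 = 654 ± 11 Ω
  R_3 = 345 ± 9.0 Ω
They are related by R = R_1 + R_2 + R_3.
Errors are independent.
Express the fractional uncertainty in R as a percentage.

R is a linear combination, so absolute uncertainties add in quadrature:
  (δR_1)² = 34.8;  (δR_2)² = 121;  (δR_3)² = 81.0
δR = √(237) = 15.4 Ω
R = 1090 Ω, so δR/R = 15.4/1090 = 0.0141.

1.41%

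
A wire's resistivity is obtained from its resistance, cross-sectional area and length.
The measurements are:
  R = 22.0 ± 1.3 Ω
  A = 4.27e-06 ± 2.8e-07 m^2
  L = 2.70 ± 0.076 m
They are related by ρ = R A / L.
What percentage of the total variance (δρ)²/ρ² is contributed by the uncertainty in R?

40.7%

(δρ/ρ)² = (1·δR/R)² + (1·δA/A)² + (-1·δL/L)²
  R term: (1×0.0591)² = 0.00349
  A term: (1×0.0656)² = 0.00430
  L term: (-1×0.0281)² = 0.000792
Total = 0.00858. Share from R = 0.00349/0.00858 = 0.407.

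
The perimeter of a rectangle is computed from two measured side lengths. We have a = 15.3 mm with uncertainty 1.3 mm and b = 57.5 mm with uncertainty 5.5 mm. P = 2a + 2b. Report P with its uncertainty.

146 ± 11.3 mm

Sums and differences: (δP)² = Σ (cᵢ δxᵢ)².
  (2·δa)² = 6.76;  (2·δb)² = 121
δP = √(128) = 11.3 mm
P = 146 mm.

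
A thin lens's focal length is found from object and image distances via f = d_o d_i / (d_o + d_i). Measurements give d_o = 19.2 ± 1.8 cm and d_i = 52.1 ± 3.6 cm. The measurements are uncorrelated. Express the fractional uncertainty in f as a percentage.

7.10%

∂f/∂d_o = (d_i/(d_o+d_i))² = 0.534;  ∂f/∂d_i = (d_o/(d_o+d_i))² = 0.0725
δf = √((∂f/∂d_o · δd_o)² + (∂f/∂d_i · δd_i)²) = √(0.924 + 0.0681) = 0.996 cm
f = 14.0 cm, so δf/f = 0.996/14.0 = 0.0710.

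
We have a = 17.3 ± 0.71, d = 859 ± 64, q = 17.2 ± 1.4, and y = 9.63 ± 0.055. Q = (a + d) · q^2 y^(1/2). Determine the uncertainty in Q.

Let u = a + d = 876. δu = √(δa² + δd²) = √(0.504 + 4100) = 64.0, so δu/u = 0.0730.
Q is then a monomial in u, q, y:
δQ/Q = √((δu/u)² + (2·δq/q)² + (½·δy/y)²) = √(0.00533 + 0.0265 + 8.15e-06) = 0.178
Q = 8.04e+05, so δQ = 0.178 × 8.04e+05 = 1.44e+05.

1.44e+05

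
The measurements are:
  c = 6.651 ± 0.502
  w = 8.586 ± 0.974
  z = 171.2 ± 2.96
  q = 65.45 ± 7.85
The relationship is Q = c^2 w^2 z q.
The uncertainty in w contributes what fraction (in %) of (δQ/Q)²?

(δQ/Q)² = (2·δc/c)² + (2·δw/w)² + (1·δz/z)² + (1·δq/q)²
  c term: (2×0.0755)² = 0.0228
  w term: (2×0.113)² = 0.0515
  z term: (1×0.0173)² = 0.000299
  q term: (1×0.120)² = 0.0144
Total = 0.0889. Share from w = 0.0515/0.0889 = 0.579.

57.9%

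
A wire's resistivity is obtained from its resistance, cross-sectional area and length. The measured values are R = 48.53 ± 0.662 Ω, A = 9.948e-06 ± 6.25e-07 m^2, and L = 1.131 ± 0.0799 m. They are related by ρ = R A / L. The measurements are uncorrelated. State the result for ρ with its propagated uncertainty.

(4.269 ± 0.408) × 10^-4 Ω·m

Since ρ is a product/quotient, work with relative uncertainties:
  (1·δR/R)² = (1×0.0136)² = 0.000186;  (1·δA/A)² = (1×0.0628)² = 0.00395;  (-1·δL/L)² = (-1×0.0706)² = 0.00499
δρ/ρ = √(0.00912) = 0.0955
ρ = 0.0004269 Ω·m, so δρ = 0.0955 × 0.0004269 = 4.08e-05 Ω·m.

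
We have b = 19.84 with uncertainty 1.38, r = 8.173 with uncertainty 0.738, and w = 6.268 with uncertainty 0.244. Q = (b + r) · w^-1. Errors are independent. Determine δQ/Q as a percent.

6.81%

Let u = b + r = 28.01. δu = √(δb² + δr²) = √(1.90 + 0.545) = 1.56, so δu/u = 0.0559.
Q is then a monomial in u, w:
δQ/Q = √((δu/u)² + (-1·δw/w)²) = √(0.00312 + 0.00152) = 0.0681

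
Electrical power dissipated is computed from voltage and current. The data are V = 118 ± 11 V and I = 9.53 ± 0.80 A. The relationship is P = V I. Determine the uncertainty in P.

141 W

Products/powers → add relative errors in quadrature, weighted by exponent:
  (1·δV/V)² = (1×0.0932)² = 0.00869;  (1·δI/I)² = (1×0.0839)² = 0.00705
δP/P = √(0.0157) = 0.125
P = 1120 W, so δP = 0.125 × 1120 = 141 W.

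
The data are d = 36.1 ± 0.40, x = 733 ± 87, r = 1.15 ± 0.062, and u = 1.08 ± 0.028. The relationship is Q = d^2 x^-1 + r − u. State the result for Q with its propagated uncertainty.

Let p = d^2·x^-1 = 1.78. δp/p = √((2·δd/d)² + (-1·δx/x)²) = √(0.000491 + 0.0141) = 0.121, so δp = 0.215.
Q = p + r − u: δQ = √(δp² + δr² + δu²) = √(0.0461 + 0.00384 + 0.000784) = 0.225
Q = 1.85.

1.85 ± 0.225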